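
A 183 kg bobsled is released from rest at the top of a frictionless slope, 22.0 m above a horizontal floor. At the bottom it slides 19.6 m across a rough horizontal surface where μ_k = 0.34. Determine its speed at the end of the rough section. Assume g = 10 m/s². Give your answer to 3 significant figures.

v = 17.5 m/s

Energy at the top = energy at the end + work done against friction:
mgh = ½mv² + μ_k m g d
W_f = μ_k mg d = (0.34)(183)(10)(19.6) = 12195 J
½mv² = mgh − W_f = 40260 − 12195 = 28065 J
v = √(2 × 28065/183) = 17.51 m/s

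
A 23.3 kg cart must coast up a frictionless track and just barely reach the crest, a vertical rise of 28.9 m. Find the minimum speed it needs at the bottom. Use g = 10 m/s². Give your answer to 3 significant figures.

At the top it is momentarily at rest, so all KE converts to PE: ½mv² = mgh
v = √(2gh) = √(2 × 10 × 28.9) = 24.04 m/s

v = 24.0 m/s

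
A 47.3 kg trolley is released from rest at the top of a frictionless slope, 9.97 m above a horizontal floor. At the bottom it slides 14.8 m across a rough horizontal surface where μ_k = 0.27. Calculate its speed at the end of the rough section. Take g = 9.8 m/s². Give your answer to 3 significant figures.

v = 10.8 m/s

Energy at the top = energy at the end + work done against friction:
mgh = ½mv² + μ_k m g d
W_f = μ_k mg d = (0.27)(47.3)(9.8)(14.8) = 1852 J
½mv² = mgh − W_f = 4621.5 − 1852 = 2769.2 J
v = √(2 × 2769.2/47.3) = 10.82 m/s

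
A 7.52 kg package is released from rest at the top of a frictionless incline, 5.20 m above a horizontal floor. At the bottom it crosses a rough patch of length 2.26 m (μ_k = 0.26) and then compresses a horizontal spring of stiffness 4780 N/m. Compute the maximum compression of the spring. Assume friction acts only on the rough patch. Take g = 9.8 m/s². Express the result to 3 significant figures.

x = 0.377 m

Initial energy: E₁ = mgh = (7.52)(9.8)(5.20) = 383.22 J
Friction removes W_f = μ_k mg d = (0.26)(7.52)(9.8)(2.26) = 43.30 J
Energy reaching the spring: E = 383.22 − 43.30 = 339.92 J
At max compression ½kx² = E ⇒ x = √(2E/k) = √(2 × 339.92/4780) = 0.3771 m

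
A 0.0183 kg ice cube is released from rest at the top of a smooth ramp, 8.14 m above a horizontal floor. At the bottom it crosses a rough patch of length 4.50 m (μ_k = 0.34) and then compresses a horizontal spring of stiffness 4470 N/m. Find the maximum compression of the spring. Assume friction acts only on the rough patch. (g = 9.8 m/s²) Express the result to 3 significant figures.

Initial energy: E₁ = mgh = (0.0183)(9.8)(8.14) = 1.4598 J
Friction removes W_f = μ_k mg d = (0.34)(0.0183)(9.8)(4.50) = 0.2744 J
Energy reaching the spring: E = 1.4598 − 0.2744 = 1.1854 J
At max compression ½kx² = E ⇒ x = √(2E/k) = √(2 × 1.1854/4470) = 0.02303 m

x = 0.0230 m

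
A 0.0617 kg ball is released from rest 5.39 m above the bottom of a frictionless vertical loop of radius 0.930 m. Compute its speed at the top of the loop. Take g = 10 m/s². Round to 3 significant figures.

v = 8.40 m/s

Energy conservation: mgh = ½mv_top² + mg(2r)
v_top² = 2g(h − 2r) = 2(10)(5.39 − 1.860) = 70.60
v_top = 8.402 m/s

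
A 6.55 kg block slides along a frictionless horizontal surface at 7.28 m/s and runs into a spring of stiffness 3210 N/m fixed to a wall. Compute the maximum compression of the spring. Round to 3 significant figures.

x = 0.329 m

At max compression the block is momentarily at rest: ½mv² = ½kx²
x = v√(m/k) = 7.28 × √(6.55/3210) = 0.3289 m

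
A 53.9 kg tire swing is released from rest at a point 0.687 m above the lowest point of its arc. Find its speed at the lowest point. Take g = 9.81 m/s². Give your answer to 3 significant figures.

Equating total energy at the two states: mgh = ½mv²
v = √(2gh) = √(2 × 9.81 × 0.687) = √13.479 = 3.671 m/s

v = 3.67 m/s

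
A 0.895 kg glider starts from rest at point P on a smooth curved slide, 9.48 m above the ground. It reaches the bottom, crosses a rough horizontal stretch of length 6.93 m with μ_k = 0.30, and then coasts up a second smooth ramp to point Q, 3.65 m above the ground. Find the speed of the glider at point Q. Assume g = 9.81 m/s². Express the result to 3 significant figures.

Energy at P: mgh₁ = (0.895)(9.81)(9.48) = 83.234 J
Friction loss: W_f = μ_k mg d = 18.25 J
At Q: ½mv² + mgh₂ = mgh₁ − W_f
½mv² = 83.234 − 18.25 − 32.047 = 32.934 J
v = √(2 × 32.934/0.895) = 8.579 m/s

v = 8.58 m/s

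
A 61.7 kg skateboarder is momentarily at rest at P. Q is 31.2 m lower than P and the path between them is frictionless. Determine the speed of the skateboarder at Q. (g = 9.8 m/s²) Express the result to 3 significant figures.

Energy conservation between the two points: mgh = ½mv²
The mass cancels from both sides.
v = √(2gh) = √(2 × 9.8 × 31.2) = √611.52 = 24.73 m/s

v = 24.7 m/s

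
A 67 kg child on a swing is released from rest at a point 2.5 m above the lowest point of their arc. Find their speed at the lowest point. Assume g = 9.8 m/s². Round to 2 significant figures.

Mechanical energy is conserved (no friction): mgh = ½mv²
v = √(2gh) = √(2 × 9.8 × 2.5) = √49.000 = 7.000 m/s

v = 7.0 m/s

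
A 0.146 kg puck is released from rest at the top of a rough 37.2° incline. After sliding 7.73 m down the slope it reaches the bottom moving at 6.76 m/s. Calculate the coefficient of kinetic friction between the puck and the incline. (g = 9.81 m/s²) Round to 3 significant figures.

μ_k = 0.381

mgh = ½mv² + μ_k (mg cosθ) L, with h = L sinθ
mgL sinθ = 6.6937 J; ½mv² = 3.3359 J
W_f = 6.6937 − 3.3359 = 3.358 J
μ_k = W_f/(mg cosθ · L) = 3.358/(1.141 × 7.73) = 0.3808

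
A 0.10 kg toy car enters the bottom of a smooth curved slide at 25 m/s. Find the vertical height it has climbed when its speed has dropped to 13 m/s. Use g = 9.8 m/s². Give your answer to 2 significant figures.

Conservation of energy: ½mv₁² = ½mv₂² + mgh
h = (v₁² − v₂²)/(2g) = (25² − 13²)/(2 × 9.8) = 23.27 m

h = 23 m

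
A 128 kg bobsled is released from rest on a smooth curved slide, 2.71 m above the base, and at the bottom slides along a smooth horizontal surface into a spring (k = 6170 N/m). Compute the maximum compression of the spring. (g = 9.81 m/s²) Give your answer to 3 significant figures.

Gravitational PE at the top equals spring PE at max compression: mgh = ½kx²
x = √(2mgh/k) = √(2 × 128 × 9.81 × 2.71 / 6170) = 1.050 m

x = 1.05 m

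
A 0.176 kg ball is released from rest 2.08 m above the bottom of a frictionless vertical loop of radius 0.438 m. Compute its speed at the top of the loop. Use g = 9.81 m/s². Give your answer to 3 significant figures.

Energy conservation: mgh = ½mv_top² + mg(2r)
v_top² = 2g(h − 2r) = 2(9.81)(2.08 − 0.8760) = 23.62
v_top = 4.860 m/s

v = 4.86 m/s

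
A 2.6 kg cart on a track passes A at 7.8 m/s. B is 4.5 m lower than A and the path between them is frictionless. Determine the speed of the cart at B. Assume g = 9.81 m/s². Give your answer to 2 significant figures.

v = 12 m/s

Mechanical energy is conserved (no friction): ½mv₀² + mgh = ½mv²
v² = v₀² + 2gh = (7.8)² + 2(9.81)(4.5) = 149.13
v = √149.13 = 12.21 m/s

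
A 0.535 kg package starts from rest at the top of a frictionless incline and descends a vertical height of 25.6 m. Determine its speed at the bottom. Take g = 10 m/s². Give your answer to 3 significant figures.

By conservation of mechanical energy, mgh = ½mv²
v = √(2gh) = √(2 × 10 × 25.6) = √512.00 = 22.63 m/s

v = 22.6 m/s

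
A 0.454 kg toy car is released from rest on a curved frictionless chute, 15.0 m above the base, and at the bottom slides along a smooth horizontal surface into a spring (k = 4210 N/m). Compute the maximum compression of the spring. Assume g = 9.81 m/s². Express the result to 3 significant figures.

x = 0.178 m

Energy conservation (no friction) from release to max compression: mgh = ½kx²
x = √(2mgh/k) = √(2 × 0.454 × 9.81 × 15.0 / 4210) = 0.1781 m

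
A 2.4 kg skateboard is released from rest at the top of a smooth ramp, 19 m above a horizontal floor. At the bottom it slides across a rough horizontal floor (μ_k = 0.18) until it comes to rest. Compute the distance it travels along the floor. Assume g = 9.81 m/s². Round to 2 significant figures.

d = 110 m

Energy at the top = energy at the end + work done against friction:
At rest all PE has been dissipated by friction: mgh = μ_k m g d
d = h/μ_k = 19/0.18 = 105.6 m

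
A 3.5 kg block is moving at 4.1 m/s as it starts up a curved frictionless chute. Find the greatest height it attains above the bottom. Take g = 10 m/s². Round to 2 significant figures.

By energy conservation, ½mv² = mgh
h = v²/(2g) = 4.1²/(2 × 10) = 0.8405 m

h = 0.84 m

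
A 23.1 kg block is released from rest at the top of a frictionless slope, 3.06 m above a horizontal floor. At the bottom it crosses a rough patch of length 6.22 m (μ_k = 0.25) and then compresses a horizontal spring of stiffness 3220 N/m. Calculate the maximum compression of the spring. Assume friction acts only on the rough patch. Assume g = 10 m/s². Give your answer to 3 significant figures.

Initial energy: E₁ = mgh = (23.1)(10)(3.06) = 706.86 J
Friction removes W_f = μ_k mg d = (0.25)(23.1)(10)(6.22) = 359.2 J
Energy reaching the spring: E = 706.86 − 359.2 = 347.66 J
At max compression ½kx² = E ⇒ x = √(2E/k) = √(2 × 347.66/3220) = 0.4647 m

x = 0.465 m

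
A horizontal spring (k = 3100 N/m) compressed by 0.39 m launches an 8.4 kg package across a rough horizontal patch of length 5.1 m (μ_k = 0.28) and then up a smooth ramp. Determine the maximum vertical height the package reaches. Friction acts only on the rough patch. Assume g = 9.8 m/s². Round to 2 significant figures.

h = 1.4 m

Spring energy: E₀ = ½kx² = ½(3100)(0.39)² = 235.75 J
Friction: W_f = μ_k mg d = (0.28)(8.4)(9.8)(5.1) = 117.6 J
Energy at base of ramp: E = 235.75 − 117.6 = 118.20 J
At max height all remaining energy is PE: mgh = E ⇒ h = E/(mg) = 118.20/(8.4 × 9.8) = 1.436 m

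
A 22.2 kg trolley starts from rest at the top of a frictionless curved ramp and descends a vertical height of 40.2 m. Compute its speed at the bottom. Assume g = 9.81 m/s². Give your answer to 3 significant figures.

Equating total energy at the two states: mgh = ½mv²
v = √(2gh) = √(2 × 9.81 × 40.2) = √788.72 = 28.08 m/s

v = 28.1 m/s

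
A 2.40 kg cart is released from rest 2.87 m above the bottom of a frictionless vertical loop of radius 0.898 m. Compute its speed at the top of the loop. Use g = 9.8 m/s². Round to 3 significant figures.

Energy conservation: mgh = ½mv_top² + mg(2r)
v_top² = 2g(h − 2r) = 2(9.8)(2.87 − 1.796) = 21.05
v_top = 4.588 m/s

v = 4.59 m/s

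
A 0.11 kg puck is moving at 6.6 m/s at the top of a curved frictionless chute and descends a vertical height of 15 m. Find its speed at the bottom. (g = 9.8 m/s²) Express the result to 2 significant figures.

Equating total energy at the two states: ½mv₀² + mgh = ½mv²
v² = v₀² + 2gh = (6.6)² + 2(9.8)(15) = 337.56
v = √337.56 = 18.37 m/s

v = 18 m/s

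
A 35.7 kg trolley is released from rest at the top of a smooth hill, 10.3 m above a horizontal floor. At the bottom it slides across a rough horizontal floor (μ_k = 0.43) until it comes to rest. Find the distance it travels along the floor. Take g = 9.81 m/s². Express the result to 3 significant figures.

d = 24.0 m

Energy at the top = energy at the end + work done against friction:
At rest all PE has been dissipated by friction: mgh = μ_k m g d
d = h/μ_k = 10.3/0.43 = 23.95 m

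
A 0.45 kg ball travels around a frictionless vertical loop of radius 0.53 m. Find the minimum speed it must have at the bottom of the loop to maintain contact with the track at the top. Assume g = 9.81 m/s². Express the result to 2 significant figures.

v = 5.1 m/s

At the top: mg = mv_top²/r ⇒ v_top² = gr = 5.199 m²/s²
Energy from bottom to top (height 2r): ½mv_bot² = ½mv_top² + mg(2r)
v_bot² = gr + 4gr = 5gr = 26.00
v_bot = √(5gr) = 5.099 m/s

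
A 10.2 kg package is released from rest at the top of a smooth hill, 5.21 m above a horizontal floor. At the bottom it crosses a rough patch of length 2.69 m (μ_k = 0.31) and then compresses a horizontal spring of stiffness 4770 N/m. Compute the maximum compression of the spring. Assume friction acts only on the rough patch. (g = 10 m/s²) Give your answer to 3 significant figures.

x = 0.433 m

Initial energy: E₁ = mgh = (10.2)(10)(5.21) = 531.42 J
Friction removes W_f = μ_k mg d = (0.31)(10.2)(10)(2.69) = 85.06 J
Energy reaching the spring: E = 531.42 − 85.06 = 446.36 J
At max compression ½kx² = E ⇒ x = √(2E/k) = √(2 × 446.36/4770) = 0.4326 m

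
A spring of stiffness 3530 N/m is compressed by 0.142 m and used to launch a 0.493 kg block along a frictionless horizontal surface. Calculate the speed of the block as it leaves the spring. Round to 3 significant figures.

Conservation of energy: ½kx² = ½mv²
v = x√(k/m) = 0.142 × √(3530/0.493) = 12.02 m/s

v = 12.0 m/s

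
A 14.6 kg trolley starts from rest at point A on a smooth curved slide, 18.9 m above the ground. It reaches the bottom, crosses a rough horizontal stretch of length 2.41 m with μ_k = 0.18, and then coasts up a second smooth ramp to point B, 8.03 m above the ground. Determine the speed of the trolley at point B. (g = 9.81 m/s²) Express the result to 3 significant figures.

v = 14.3 m/s

Energy at A: mgh₁ = (14.6)(9.81)(18.9) = 2707.0 J
Friction loss: W_f = μ_k mg d = 62.13 J
At B: ½mv² + mgh₂ = mgh₁ − W_f
½mv² = 2707.0 − 62.13 − 1150.1 = 1494.7 J
v = √(2 × 1494.7/14.6) = 14.31 m/s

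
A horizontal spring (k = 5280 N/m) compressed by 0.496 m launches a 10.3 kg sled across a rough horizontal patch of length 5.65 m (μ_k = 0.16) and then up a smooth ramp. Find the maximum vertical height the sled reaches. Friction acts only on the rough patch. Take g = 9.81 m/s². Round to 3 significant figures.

h = 5.52 m

Spring energy: E₀ = ½kx² = ½(5280)(0.496)² = 649.48 J
Friction: W_f = μ_k mg d = (0.16)(10.3)(9.81)(5.65) = 91.34 J
Energy at base of ramp: E = 649.48 − 91.34 = 558.14 J
At max height all remaining energy is PE: mgh = E ⇒ h = E/(mg) = 558.14/(10.3 × 9.81) = 5.524 m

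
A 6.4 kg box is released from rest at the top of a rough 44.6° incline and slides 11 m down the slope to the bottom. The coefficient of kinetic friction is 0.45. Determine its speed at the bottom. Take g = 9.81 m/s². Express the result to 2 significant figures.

Energy: mgh = ½mv² + W_f, with h = L sinθ and W_f = μ_k (mg cosθ) L
mgh = mgL sinθ = (6.4)(9.81)(11)sin44.6° = 484.92 J
W_f = μ_k mg cosθ · L = (0.45)(6.4)(9.81)cos44.6°·11 = 221.3 J
½mv² = 484.92 − 221.3 = 263.64 J
v = √(2 × 263.64/6.4) = 9.077 m/s

v = 9.1 m/s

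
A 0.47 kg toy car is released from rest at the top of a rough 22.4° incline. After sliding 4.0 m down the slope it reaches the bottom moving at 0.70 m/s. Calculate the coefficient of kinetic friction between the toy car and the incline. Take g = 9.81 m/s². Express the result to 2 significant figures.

μ_k = 0.41

mgh = ½mv² + μ_k (mg cosθ) L, with h = L sinθ
mgL sinθ = 7.0280 J; ½mv² = 0.11515 J
W_f = 7.0280 − 0.11515 = 6.913 J
μ_k = W_f/(mg cosθ · L) = 6.913/(4.263 × 4.0) = 0.4054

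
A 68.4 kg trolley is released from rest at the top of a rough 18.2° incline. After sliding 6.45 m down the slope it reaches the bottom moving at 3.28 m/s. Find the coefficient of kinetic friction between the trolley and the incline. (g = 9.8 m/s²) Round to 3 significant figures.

μ_k = 0.239

The energy dissipated by friction is the PE lost minus the KE gained:
mgL sinθ = 1350.4 J; ½mv² = 367.94 J
W_f = 1350.4 − 367.94 = 982.5 J
μ_k = W_f/(mg cosθ · L) = 982.5/(636.8 × 6.45) = 0.2392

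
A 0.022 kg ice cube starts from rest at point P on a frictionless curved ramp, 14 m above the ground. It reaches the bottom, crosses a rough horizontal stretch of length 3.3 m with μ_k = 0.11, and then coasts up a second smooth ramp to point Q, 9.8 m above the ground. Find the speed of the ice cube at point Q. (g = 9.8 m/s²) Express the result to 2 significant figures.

v = 8.7 m/s

Energy at P: mgh₁ = (0.022)(9.8)(14) = 3.0184 J
Friction loss: W_f = μ_k mg d = 0.07826 J
At Q: ½mv² + mgh₂ = mgh₁ − W_f
½mv² = 3.0184 − 0.07826 − 2.1129 = 0.82726 J
v = √(2 × 0.82726/0.022) = 8.672 m/s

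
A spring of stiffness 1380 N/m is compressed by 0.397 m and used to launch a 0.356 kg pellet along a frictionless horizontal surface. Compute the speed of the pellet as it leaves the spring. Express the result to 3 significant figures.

Spring PE converts entirely to kinetic energy: ½kx² = ½mv²
v = x√(k/m) = 0.397 × √(1380/0.356) = 24.72 m/s

v = 24.7 m/s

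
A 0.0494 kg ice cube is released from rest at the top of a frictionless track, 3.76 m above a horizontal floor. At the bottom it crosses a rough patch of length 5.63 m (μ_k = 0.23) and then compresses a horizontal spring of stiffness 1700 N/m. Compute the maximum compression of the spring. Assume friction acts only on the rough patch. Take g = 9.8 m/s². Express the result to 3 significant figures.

Initial energy: E₁ = mgh = (0.0494)(9.8)(3.76) = 1.8203 J
Friction removes W_f = μ_k mg d = (0.23)(0.0494)(9.8)(5.63) = 0.6269 J
Energy reaching the spring: E = 1.8203 − 0.6269 = 1.1934 J
At max compression ½kx² = E ⇒ x = √(2E/k) = √(2 × 1.1934/1700) = 0.03747 m

x = 0.0375 m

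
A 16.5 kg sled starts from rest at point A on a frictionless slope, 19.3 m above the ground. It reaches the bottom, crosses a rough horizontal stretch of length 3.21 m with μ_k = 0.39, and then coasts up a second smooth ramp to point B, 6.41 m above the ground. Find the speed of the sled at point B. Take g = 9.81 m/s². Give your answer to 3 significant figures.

v = 15.1 m/s

Energy at A: mgh₁ = (16.5)(9.81)(19.3) = 3124.0 J
Friction loss: W_f = μ_k mg d = 202.6 J
At B: ½mv² + mgh₂ = mgh₁ − W_f
½mv² = 3124.0 − 202.6 − 1037.6 = 1883.8 J
v = √(2 × 1883.8/16.5) = 15.11 m/s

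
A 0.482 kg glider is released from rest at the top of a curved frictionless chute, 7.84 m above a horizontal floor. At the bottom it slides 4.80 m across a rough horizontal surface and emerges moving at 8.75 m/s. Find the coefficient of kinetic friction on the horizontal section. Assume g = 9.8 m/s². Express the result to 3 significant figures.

μ_k = 0.820

Applying the work–energy principle:
mgh = ½mv² + μ_k m g d
mgh = 37.033 J; ½mv² = 18.452 J
W_f = 37.033 − 18.452 = 18.58 J
μ_k = W_f/(mg·d) = 18.58/(4.724 × 4.80) = 0.8195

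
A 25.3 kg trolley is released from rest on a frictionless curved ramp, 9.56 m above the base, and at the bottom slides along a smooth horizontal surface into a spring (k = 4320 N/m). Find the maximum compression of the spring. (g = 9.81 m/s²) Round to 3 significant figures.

Energy conservation (no friction) from release to max compression: mgh = ½kx²
x = √(2mgh/k) = √(2 × 25.3 × 9.81 × 9.56 / 4320) = 1.048 m

x = 1.05 m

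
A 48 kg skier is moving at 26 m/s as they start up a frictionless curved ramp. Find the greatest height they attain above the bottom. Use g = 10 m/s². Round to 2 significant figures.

By energy conservation, ½mv² = mgh
h = v²/(2g) = 26²/(2 × 10) = 33.80 m

h = 34 m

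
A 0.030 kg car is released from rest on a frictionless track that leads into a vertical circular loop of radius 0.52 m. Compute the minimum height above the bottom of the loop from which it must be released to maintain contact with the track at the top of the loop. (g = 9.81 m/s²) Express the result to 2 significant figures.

At the top, for minimum speed gravity alone supplies the centripetal force: mg = mv_top²/r ⇒ v_top² = gr = 5.101 m²/s²
Energy conservation from release height h to the top (height 2r): mgh = ½mv_top² + mg(2r)
h = v_top²/(2g) + 2r = r/2 + 2r = 5r/2 = 1.300 m

h = 1.3 m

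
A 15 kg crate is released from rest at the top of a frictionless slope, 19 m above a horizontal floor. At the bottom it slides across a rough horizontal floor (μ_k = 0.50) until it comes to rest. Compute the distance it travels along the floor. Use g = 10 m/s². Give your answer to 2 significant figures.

d = 38 m

Energy at the top = energy at the end + work done against friction:
At rest all PE has been dissipated by friction: mgh = μ_k m g d
d = h/μ_k = 19/0.50 = 38.00 m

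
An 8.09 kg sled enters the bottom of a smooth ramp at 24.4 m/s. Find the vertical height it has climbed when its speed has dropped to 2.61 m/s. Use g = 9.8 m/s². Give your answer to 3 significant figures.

h = 30.0 m

Conservation of energy: ½mv₁² = ½mv₂² + mgh
h = (v₁² − v₂²)/(2g) = (24.4² − 2.61²)/(2 × 9.8) = 30.03 m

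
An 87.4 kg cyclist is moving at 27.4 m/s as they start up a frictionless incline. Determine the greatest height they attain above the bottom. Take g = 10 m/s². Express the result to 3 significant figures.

By energy conservation, ½mv² = mgh
h = v²/(2g) = 27.4²/(2 × 10) = 37.54 m

h = 37.5 m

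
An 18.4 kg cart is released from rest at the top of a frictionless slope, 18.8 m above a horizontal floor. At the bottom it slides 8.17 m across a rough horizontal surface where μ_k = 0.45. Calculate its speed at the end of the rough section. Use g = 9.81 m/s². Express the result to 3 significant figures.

Applying the work–energy principle:
mgh = ½mv² + μ_k m g d
W_f = μ_k mg d = (0.45)(18.4)(9.81)(8.17) = 663.6 J
½mv² = mgh − W_f = 3393.5 − 663.6 = 2729.9 J
v = √(2 × 2729.9/18.4) = 17.23 m/s

v = 17.2 m/s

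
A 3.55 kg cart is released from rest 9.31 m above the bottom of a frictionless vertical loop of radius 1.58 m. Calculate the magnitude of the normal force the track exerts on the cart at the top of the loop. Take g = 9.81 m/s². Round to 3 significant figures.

N = 236 N

Energy from release to top (height 2r): mgh = ½mv_top² + mg(2r)
v_top² = 2g(h − 2r) = 2(9.81)(9.31 − 3.160) = 120.66 m²/s²
At the top, both N and weight point toward the centre: N + mg = mv_top²/r
N = m(v_top²/r − g) = 3.55(120.66/1.58 − 9.81) = 236.3 N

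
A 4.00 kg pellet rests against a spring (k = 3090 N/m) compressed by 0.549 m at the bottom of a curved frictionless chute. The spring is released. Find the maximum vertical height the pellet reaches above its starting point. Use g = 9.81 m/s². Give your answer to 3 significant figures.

h = 11.9 m

Energy conservation from release to the highest point: ½kx² = mgh
h = kx²/(2mg) = (3090)(0.549)²/(2 × 4.00 × 9.81) = 11.87 m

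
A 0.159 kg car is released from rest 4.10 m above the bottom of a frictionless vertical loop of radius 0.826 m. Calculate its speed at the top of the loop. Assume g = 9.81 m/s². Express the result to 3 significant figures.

Energy conservation: mgh = ½mv_top² + mg(2r)
v_top² = 2g(h − 2r) = 2(9.81)(4.10 − 1.652) = 48.03
v_top = 6.930 m/s

v = 6.93 m/s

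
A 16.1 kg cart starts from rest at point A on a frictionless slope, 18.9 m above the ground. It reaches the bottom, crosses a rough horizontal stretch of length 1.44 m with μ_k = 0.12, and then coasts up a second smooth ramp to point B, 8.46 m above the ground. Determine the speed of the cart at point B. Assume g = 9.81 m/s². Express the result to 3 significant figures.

v = 14.2 m/s

Energy at A: mgh₁ = (16.1)(9.81)(18.9) = 2985.1 J
Friction loss: W_f = μ_k mg d = 27.29 J
At B: ½mv² + mgh₂ = mgh₁ − W_f
½mv² = 2985.1 − 27.29 − 1336.2 = 1621.6 J
v = √(2 × 1621.6/16.1) = 14.19 m/s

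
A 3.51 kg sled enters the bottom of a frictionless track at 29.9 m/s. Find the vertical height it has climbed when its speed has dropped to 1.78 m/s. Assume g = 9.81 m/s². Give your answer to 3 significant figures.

Conservation of energy: ½mv₁² = ½mv₂² + mgh
h = (v₁² − v₂²)/(2g) = (29.9² − 1.78²)/(2 × 9.81) = 45.40 m

h = 45.4 m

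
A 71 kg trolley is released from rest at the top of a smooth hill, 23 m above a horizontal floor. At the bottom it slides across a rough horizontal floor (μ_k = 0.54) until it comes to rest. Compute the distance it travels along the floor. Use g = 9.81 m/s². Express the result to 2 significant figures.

d = 43 m

Applying the work–energy principle:
At rest all PE has been dissipated by friction: mgh = μ_k m g d
d = h/μ_k = 23/0.54 = 42.59 m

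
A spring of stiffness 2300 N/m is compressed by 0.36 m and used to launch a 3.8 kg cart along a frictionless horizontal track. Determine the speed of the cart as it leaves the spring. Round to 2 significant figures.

v = 8.9 m/s

The cart leaves the spring when the spring is at natural length, so ½kx² = ½mv²
v = x√(k/m) = 0.36 × √(2300/3.8) = 8.857 m/s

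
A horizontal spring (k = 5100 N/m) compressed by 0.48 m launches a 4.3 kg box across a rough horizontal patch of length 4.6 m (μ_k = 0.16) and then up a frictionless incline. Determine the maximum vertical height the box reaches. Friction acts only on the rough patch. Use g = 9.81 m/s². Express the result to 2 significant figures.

h = 13 m

Spring energy: E₀ = ½kx² = ½(5100)(0.48)² = 587.52 J
Friction: W_f = μ_k mg d = (0.16)(4.3)(9.81)(4.6) = 31.05 J
Energy at base of ramp: E = 587.52 − 31.05 = 556.47 J
At max height all remaining energy is PE: mgh = E ⇒ h = E/(mg) = 556.47/(4.3 × 9.81) = 13.19 m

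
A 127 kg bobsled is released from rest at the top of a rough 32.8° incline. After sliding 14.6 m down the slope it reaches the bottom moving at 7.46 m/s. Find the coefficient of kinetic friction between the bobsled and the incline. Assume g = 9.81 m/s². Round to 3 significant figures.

mgh = ½mv² + μ_k (mg cosθ) L, with h = L sinθ
mgL sinθ = 9853.5 J; ½mv² = 3533.9 J
W_f = 9853.5 − 3533.9 = 6320 J
μ_k = W_f/(mg cosθ · L) = 6320/(1047 × 14.6) = 0.4133

μ_k = 0.413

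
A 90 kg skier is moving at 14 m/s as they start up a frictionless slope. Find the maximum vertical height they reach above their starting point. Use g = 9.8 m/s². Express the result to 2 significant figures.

h = 10 m

By energy conservation, ½mv² = mgh
h = v²/(2g) = 14²/(2 × 9.8) = 10.00 m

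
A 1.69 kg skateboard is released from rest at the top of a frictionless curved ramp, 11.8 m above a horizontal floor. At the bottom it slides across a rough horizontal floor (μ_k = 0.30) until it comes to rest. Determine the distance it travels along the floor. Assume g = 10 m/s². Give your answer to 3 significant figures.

Energy bookkeeping (friction removes W_f = μ_k N d):
At rest all PE has been dissipated by friction: mgh = μ_k m g d
d = h/μ_k = 11.8/0.30 = 39.33 m

d = 39.3 m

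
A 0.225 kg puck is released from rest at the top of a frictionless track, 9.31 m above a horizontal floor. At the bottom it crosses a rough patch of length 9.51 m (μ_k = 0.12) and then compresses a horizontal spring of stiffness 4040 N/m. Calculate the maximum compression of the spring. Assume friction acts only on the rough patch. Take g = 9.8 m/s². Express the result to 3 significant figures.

x = 0.0944 m

Initial energy: E₁ = mgh = (0.225)(9.8)(9.31) = 20.529 J
Friction removes W_f = μ_k mg d = (0.12)(0.225)(9.8)(9.51) = 2.516 J
Energy reaching the spring: E = 20.529 − 2.516 = 18.012 J
At max compression ½kx² = E ⇒ x = √(2E/k) = √(2 × 18.012/4040) = 0.09443 m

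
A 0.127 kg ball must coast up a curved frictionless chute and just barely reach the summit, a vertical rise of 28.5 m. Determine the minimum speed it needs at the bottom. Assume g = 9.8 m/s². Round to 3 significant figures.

v = 23.6 m/s

At the top it is momentarily at rest, so all KE converts to PE: ½mv² = mgh
v = √(2gh) = √(2 × 9.8 × 28.5) = 23.63 m/s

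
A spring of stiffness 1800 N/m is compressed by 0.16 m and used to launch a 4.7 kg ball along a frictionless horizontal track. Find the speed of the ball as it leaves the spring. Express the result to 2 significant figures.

v = 3.1 m/s

Conservation of energy: ½kx² = ½mv²
v = x√(k/m) = 0.16 × √(1800/4.7) = 3.131 m/s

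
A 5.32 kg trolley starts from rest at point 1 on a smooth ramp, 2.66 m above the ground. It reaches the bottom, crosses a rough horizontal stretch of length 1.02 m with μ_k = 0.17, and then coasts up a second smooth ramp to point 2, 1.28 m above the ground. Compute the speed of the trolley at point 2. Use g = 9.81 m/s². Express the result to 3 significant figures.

v = 4.87 m/s

Energy at 1: mgh₁ = (5.32)(9.81)(2.66) = 138.82 J
Friction loss: W_f = μ_k mg d = 9.050 J
At 2: ½mv² + mgh₂ = mgh₁ − W_f
½mv² = 138.82 − 9.050 − 66.802 = 62.971 J
v = √(2 × 62.971/5.32) = 4.866 m/s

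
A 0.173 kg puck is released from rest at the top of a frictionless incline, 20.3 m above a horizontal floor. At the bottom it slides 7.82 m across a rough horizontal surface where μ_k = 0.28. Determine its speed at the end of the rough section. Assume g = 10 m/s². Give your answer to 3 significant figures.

v = 19.0 m/s

Applying the work–energy principle:
mgh = ½mv² + μ_k m g d
W_f = μ_k mg d = (0.28)(0.173)(10)(7.82) = 3.788 J
½mv² = mgh − W_f = 35.119 − 3.788 = 31.331 J
v = √(2 × 31.331/0.173) = 19.03 m/s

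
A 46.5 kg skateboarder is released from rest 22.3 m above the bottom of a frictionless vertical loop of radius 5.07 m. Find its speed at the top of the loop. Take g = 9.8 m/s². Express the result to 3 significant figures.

v = 15.4 m/s

Energy conservation: mgh = ½mv_top² + mg(2r)
v_top² = 2g(h − 2r) = 2(9.8)(22.3 − 10.14) = 238.3
v_top = 15.44 m/s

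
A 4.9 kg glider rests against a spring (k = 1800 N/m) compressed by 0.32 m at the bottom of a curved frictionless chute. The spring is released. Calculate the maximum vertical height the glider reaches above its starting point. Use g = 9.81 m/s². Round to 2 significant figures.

h = 1.9 m

All spring PE becomes gravitational PE at the highest point: ½kx² = mgh
h = kx²/(2mg) = (1800)(0.32)²/(2 × 4.9 × 9.81) = 1.917 m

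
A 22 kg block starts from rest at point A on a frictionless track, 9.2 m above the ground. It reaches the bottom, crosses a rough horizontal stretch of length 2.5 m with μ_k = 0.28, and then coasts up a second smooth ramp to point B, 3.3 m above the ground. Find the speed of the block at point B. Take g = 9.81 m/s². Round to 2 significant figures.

v = 10 m/s

Energy at A: mgh₁ = (22)(9.81)(9.2) = 1985.5 J
Friction loss: W_f = μ_k mg d = 151.1 J
At B: ½mv² + mgh₂ = mgh₁ − W_f
½mv² = 1985.5 − 151.1 − 712.21 = 1122.3 J
v = √(2 × 1122.3/22) = 10.10 m/s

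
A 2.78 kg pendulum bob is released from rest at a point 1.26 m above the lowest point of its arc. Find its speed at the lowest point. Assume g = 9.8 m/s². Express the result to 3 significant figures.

Mechanical energy is conserved (no friction): mgh = ½mv²
v = √(2gh) = √(2 × 9.8 × 1.26) = √24.696 = 4.970 m/s

v = 4.97 m/s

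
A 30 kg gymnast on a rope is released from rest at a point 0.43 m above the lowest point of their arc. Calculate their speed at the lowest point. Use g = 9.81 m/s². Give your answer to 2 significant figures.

v = 2.9 m/s

By conservation of mechanical energy, mgh = ½mv²
v = √(2gh) = √(2 × 9.81 × 0.43) = √8.4366 = 2.905 m/s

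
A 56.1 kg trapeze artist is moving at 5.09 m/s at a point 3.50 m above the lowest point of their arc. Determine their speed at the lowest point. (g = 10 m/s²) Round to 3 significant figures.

v = 9.79 m/s

Equating total energy at the two states: ½mv₀² + mgh = ½mv²
v² = v₀² + 2gh = (5.09)² + 2(10)(3.50) = 95.908
v = √95.908 = 9.793 m/s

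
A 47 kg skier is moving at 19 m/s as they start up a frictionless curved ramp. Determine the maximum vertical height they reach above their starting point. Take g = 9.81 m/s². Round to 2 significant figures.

By energy conservation, ½mv² = mgh
h = v²/(2g) = 19²/(2 × 9.81) = 18.40 m

h = 18 m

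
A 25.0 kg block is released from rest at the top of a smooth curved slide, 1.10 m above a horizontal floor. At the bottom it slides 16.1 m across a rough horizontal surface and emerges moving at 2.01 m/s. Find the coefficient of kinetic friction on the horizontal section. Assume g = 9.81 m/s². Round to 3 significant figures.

μ_k = 0.0555

Energy bookkeeping (friction removes W_f = μ_k N d):
mgh = ½mv² + μ_k m g d
mgh = 269.78 J; ½mv² = 50.501 J
W_f = 269.78 − 50.501 = 219.3 J
μ_k = W_f/(mg·d) = 219.3/(245.2 × 16.1) = 0.05553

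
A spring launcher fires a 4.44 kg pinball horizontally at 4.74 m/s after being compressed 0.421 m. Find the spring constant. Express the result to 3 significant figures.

Energy stored in the spring equals the launch KE: ½kx² = ½mv²
k = mv²/x² = (4.44)(4.74)²/(0.421)² = 562.8 N/m

k = 563 N/m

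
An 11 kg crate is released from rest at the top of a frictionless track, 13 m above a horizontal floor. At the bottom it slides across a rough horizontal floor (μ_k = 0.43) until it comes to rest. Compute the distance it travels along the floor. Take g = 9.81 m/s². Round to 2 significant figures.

d = 30 m

Applying the work–energy principle:
At rest all PE has been dissipated by friction: mgh = μ_k m g d
d = h/μ_k = 13/0.43 = 30.23 m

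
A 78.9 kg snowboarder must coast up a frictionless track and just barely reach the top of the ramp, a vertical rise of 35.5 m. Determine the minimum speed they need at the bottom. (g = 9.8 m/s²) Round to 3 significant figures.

At the top they are momentarily at rest, so all KE converts to PE: ½mv² = mgh
v = √(2gh) = √(2 × 9.8 × 35.5) = 26.38 m/s

v = 26.4 m/s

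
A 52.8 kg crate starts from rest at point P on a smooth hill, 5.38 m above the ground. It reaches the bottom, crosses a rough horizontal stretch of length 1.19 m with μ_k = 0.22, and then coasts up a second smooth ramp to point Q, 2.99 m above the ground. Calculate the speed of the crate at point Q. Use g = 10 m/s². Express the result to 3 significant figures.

Energy at P: mgh₁ = (52.8)(10)(5.38) = 2840.6 J
Friction loss: W_f = μ_k mg d = 138.2 J
At Q: ½mv² + mgh₂ = mgh₁ − W_f
½mv² = 2840.6 − 138.2 − 1578.7 = 1123.7 J
v = √(2 × 1123.7/52.8) = 6.524 m/s

v = 6.52 m/s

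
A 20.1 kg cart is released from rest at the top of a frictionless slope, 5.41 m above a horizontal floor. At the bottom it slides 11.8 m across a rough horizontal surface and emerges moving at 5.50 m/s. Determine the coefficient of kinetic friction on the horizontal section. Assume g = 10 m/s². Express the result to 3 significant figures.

Applying the work–energy principle:
mgh = ½mv² + μ_k m g d
mgh = 1087.4 J; ½mv² = 304.01 J
W_f = 1087.4 − 304.01 = 783.4 J
μ_k = W_f/(mg·d) = 783.4/(201.0 × 11.8) = 0.3303

μ_k = 0.330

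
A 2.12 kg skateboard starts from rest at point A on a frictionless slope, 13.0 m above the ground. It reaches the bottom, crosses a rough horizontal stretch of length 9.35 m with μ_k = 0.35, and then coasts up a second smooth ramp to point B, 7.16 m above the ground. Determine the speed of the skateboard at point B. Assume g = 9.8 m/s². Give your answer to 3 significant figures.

v = 7.09 m/s

Energy at A: mgh₁ = (2.12)(9.8)(13.0) = 270.09 J
Friction loss: W_f = μ_k mg d = 67.99 J
At B: ½mv² + mgh₂ = mgh₁ − W_f
½mv² = 270.09 − 67.99 − 148.76 = 53.342 J
v = √(2 × 53.342/2.12) = 7.094 m/s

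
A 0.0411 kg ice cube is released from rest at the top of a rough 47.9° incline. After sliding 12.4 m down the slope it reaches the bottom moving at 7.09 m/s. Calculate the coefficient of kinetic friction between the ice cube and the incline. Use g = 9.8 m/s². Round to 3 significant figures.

μ_k = 0.798

mgh = ½mv² + μ_k (mg cosθ) L, with h = L sinθ
mgL sinθ = 3.7058 J; ½mv² = 1.0330 J
W_f = 3.7058 − 1.0330 = 2.673 J
μ_k = W_f/(mg cosθ · L) = 2.673/(0.2700 × 12.4) = 0.7982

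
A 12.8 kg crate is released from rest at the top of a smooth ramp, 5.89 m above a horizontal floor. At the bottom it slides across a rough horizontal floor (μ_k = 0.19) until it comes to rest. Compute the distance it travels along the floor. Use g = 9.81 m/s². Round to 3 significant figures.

Applying the work–energy principle:
At rest all PE has been dissipated by friction: mgh = μ_k m g d
d = h/μ_k = 5.89/0.19 = 31.00 m

d = 31.0 m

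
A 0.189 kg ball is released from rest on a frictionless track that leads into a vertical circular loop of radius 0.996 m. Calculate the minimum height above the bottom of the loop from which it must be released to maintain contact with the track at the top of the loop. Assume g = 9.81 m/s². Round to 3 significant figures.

At the top, for minimum speed gravity alone supplies the centripetal force: mg = mv_top²/r ⇒ v_top² = gr = 9.771 m²/s²
Energy conservation from release height h to the top (height 2r): mgh = ½mv_top² + mg(2r)
h = v_top²/(2g) + 2r = r/2 + 2r = 5r/2 = 2.490 m

h = 2.49 m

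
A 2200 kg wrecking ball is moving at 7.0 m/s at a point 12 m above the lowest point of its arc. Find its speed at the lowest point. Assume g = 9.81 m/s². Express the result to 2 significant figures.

Energy conservation between the two points: ½mv₀² + mgh = ½mv²
The mass cancels from both sides.
v² = v₀² + 2gh = (7.0)² + 2(9.81)(12) = 284.44
v = √284.44 = 16.87 m/s

v = 17 m/s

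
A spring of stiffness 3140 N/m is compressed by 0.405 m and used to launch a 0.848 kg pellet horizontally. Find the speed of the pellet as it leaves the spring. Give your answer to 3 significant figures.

Conservation of energy: ½kx² = ½mv²
v = x√(k/m) = 0.405 × √(3140/0.848) = 24.64 m/s

v = 24.6 m/s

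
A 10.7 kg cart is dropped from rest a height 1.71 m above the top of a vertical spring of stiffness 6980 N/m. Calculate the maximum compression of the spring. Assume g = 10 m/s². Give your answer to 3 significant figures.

Let x be the compression. The total drop is H + x, and the cart is instantaneously at rest at max compression, so energy conservation gives:
mg(H + x) = ½kx²
½(6980)x² − (10.7)(10)x − (10.7)(10)(1.71) = 0
3490x² − 107.0x − 183.0 = 0
x = [107.0 + √(11449 + 2.5543e+06)]/(2 × 3490) = 0.2448 m

x = 0.245 m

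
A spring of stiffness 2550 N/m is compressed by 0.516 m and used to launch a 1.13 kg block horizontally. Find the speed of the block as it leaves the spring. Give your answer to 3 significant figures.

The block leaves the spring when the spring is at natural length, so ½kx² = ½mv²
v = x√(k/m) = 0.516 × √(2550/1.13) = 24.51 m/s

v = 24.5 m/s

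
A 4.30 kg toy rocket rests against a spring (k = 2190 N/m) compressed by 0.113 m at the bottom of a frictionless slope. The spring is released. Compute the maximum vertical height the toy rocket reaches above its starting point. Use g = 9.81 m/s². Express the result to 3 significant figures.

h = 0.331 m

All spring PE becomes gravitational PE at the highest point: ½kx² = mgh
h = kx²/(2mg) = (2190)(0.113)²/(2 × 4.30 × 9.81) = 0.3315 m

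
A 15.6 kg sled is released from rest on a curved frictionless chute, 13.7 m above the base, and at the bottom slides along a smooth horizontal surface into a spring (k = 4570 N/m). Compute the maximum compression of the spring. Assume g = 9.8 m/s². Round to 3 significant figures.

x = 0.957 m

Energy conservation (no friction) from release to max compression: mgh = ½kx²
x = √(2mgh/k) = √(2 × 15.6 × 9.8 × 13.7 / 4570) = 0.9574 m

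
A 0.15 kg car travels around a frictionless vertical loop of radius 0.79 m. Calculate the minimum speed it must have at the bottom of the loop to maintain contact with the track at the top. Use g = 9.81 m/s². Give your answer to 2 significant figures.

At the top: mg = mv_top²/r ⇒ v_top² = gr = 7.750 m²/s²
Energy from bottom to top (height 2r): ½mv_bot² = ½mv_top² + mg(2r)
v_bot² = gr + 4gr = 5gr = 38.75
v_bot = √(5gr) = 6.225 m/s

v = 6.2 m/s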